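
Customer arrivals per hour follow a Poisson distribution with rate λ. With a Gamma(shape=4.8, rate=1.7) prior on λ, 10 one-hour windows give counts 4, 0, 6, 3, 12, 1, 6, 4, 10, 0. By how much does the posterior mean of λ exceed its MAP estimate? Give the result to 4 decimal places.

Σ counts = 46. Posterior: Gamma(shape = 4.8+46 = 50.8, rate = 1.7+10 = 11.7).
Mode = (α−1)/β = 49.8/11.7 = 4.2564.
Mean = α/β = 50.8/11.7 = 4.3419.
Difference = 4.3419 − 4.2564 = 0.0855.

0.0855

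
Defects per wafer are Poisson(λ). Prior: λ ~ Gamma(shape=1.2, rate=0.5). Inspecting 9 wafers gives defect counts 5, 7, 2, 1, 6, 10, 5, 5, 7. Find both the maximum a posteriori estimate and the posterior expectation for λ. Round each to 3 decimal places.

Σ counts = 48. Posterior: Gamma(shape = 1.2+48 = 49.2, rate = 0.5+9 = 9.5).
Mode = (α−1)/β = 48.2/9.5 = 5.074.
Mean = α/β = 49.2/9.5 = 5.179.
The mean is pulled above the mode by the posterior's right skew.

MAP = 5.074, posterior mean = 5.179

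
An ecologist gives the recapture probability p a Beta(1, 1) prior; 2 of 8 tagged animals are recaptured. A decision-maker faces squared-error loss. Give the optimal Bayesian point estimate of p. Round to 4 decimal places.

0.3000

Posterior: Beta(1+2, 1+6) = Beta(3, 7).
Mode = (3−1)/(3+7−2) = 2/8 = 0.2500.
With a flat prior the MAP equals the MLE, 2/8.
Mean = 3/(3+7) = 3/10 = 0.3000.
Squared-error loss ⇒ the optimal estimator is the posterior mean.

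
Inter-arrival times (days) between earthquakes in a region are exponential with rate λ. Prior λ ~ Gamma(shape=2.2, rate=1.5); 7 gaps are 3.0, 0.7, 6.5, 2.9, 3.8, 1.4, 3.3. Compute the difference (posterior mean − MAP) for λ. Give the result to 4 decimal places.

0.0433

Σ times = 21.6. Posterior: Gamma(shape = 2.2+7 = 9.2, rate = 1.5+21.6 = 23.1).
Mode = (α−1)/β = 8.2/23.1 = 0.3550.
Mean = α/β = 9.2/23.1 = 0.3983.
Difference = 0.3983 − 0.3550 = 0.0433.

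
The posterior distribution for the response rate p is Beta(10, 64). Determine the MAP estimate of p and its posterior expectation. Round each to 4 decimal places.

p_MAP = 0.1250, E[p|data] = 0.1351

Mode = (10−1)/(10+64−2) = 9/72 = 0.1250.
Mean = 10/(10+64) = 10/74 = 0.1351.
Right-skewed posterior ⇒ mode < mean.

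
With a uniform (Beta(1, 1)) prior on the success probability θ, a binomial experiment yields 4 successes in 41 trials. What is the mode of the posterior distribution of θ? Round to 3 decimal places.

0.098

Posterior: Beta(1+4, 1+37) = Beta(5, 38).
Mode = (5−1)/(5+38−2) = 4/41 = 0.098.
With a flat prior the MAP equals the MLE, 4/41.
Mean = 5/(5+38) = 5/43 = 0.116.
This is the posterior mode — the MAP estimate.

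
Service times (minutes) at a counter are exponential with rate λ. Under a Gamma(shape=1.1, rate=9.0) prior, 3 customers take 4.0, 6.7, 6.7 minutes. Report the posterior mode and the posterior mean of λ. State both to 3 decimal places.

posterior mode = 0.117, posterior mean = 0.155

Σ times = 17.4. Posterior: Gamma(shape = 1.1+3 = 4.1, rate = 9.0+17.4 = 26.4).
Mode = (α−1)/β = 3.1/26.4 = 0.117.
Mean = α/β = 4.1/26.4 = 0.155.
The mean is pulled above the mode by the posterior's right skew.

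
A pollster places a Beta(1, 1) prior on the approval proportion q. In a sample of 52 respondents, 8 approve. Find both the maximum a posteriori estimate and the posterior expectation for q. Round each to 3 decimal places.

Posterior: Beta(1+8, 1+44) = Beta(9, 45).
Mode = (9−1)/(9+45−2) = 8/52 = 0.154.
Mean = 9/(9+45) = 9/54 = 0.167.

MAP = 0.154, posterior mean = 0.167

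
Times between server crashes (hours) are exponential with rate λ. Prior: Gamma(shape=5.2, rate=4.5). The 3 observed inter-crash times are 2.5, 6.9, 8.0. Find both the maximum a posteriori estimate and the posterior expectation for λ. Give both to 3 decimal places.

Σ times = 17.4. Posterior: Gamma(shape = 5.2+3 = 8.2, rate = 4.5+17.4 = 21.9).
Mode = (α−1)/β = 7.2/21.9 = 0.329.
Mean = α/β = 8.2/21.9 = 0.374.

λ_MAP = 0.329, E[λ|data] = 0.374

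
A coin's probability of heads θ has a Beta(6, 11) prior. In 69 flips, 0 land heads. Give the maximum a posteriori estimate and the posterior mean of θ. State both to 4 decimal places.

MAP = 0.0595, posterior mean = 0.0698

Posterior: Beta(6+0, 11+69) = Beta(6, 80).
Mode = (6−1)/(6+80−2) = 5/84 = 0.0595.
Mean = 6/(6+80) = 6/86 = 0.0698.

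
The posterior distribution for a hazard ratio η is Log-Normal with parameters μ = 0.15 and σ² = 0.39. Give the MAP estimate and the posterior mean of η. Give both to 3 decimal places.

MAP: 0.787. Posterior mean: 1.412.

Mode = exp(μ − σ²) = exp(-0.24) = 0.787.
Mean = exp(μ + σ²/2) = exp(0.345) = 1.412.
The mean is pulled above the mode by the posterior's right skew.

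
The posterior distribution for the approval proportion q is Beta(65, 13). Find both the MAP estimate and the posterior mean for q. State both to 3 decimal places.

MAP = 0.842, posterior mean = 0.833

Mode = (65−1)/(65+13−2) = 64/76 = 0.842.
Mean = 65/(65+13) = 65/78 = 0.833.
Left-skewed posterior ⇒ mean < mode.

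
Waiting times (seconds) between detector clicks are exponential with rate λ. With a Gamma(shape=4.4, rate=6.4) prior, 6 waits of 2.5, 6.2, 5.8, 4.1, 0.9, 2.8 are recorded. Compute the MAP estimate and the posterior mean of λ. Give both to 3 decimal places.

Σ times = 22.3. Posterior: Gamma(shape = 4.4+6 = 10.4, rate = 6.4+22.3 = 28.7).
Mode = (α−1)/β = 9.4/28.7 = 0.328.
Mean = α/β = 10.4/28.7 = 0.362.

MAP = 0.328; posterior mean = 0.362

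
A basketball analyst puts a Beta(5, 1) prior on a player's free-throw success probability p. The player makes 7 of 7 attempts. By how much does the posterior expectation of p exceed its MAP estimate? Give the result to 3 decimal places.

-0.077

Posterior: Beta(5+7, 1+0) = Beta(12, 1).
Since β = 1 ≤ 1 and α > 1, the Beta density is monotone increasing on [0,1]; the mode is at 1.
Mean = 12/(12+1) = 0.923.
Difference = 0.923 − 1.000 = -0.077.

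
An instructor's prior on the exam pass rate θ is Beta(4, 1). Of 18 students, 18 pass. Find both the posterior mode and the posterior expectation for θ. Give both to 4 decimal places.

Posterior: Beta(4+18, 1+0) = Beta(22, 1).
Since β = 1 ≤ 1 and α > 1, the Beta density is monotone increasing on [0,1]; the mode is at 1.
Mean = 22/(22+1) = 0.9565.
The posterior is left-skewed, so the mode exceeds the mean.

θ_MAP = 1.0000, E[θ|data] = 0.9565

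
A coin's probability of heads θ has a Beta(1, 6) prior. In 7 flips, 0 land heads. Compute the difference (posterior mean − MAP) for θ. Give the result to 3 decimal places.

Posterior: Beta(1+0, 6+7) = Beta(1, 13).
Since α = 1 ≤ 1 and β > 1, the Beta density is monotone decreasing on [0,1]; the mode is at 0.
Mean = 1/(1+13) = 0.071.
Difference = 0.071 − 0.000 = 0.071.

0.071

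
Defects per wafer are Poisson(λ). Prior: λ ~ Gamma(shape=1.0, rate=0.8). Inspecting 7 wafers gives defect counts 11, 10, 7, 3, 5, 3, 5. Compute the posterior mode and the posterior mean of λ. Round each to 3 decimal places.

MAP = 5.641; posterior mean = 5.769

Σ counts = 44. Posterior: Gamma(shape = 1.0+44 = 45.0, rate = 0.8+7 = 7.8).
Mode = (α−1)/β = 44.0/7.8 = 5.641.
Mean = α/β = 45.0/7.8 = 5.769.
Mean > mode: the posterior has a right tail.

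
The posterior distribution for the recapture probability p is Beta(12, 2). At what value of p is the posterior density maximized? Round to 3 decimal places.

0.917

Mode = (12−1)/(12+2−2) = 11/12 = 0.917.
Mean = 12/(12+2) = 12/14 = 0.857.
This is the posterior mode — the MAP estimate.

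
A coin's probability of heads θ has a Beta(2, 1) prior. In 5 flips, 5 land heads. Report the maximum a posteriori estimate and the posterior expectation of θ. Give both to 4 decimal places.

MAP: 1.0000. Posterior mean: 0.8750.

Posterior: Beta(2+5, 1+0) = Beta(7, 1).
Since β = 1 ≤ 1 and α > 1, the Beta density is monotone increasing on [0,1]; the mode is at 1.
Mean = 7/(7+1) = 0.8750.
Mode > mean: the posterior has a left tail.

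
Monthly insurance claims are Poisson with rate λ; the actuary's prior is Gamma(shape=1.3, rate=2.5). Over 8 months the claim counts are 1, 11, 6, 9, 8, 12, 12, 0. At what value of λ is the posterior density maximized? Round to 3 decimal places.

Σ counts = 59. Posterior: Gamma(shape = 1.3+59 = 60.3, rate = 2.5+8 = 10.5).
Mode = (α−1)/β = 59.3/10.5 = 5.648.
Mean = α/β = 60.3/10.5 = 5.743.
This is the posterior mode — the MAP estimate.

5.648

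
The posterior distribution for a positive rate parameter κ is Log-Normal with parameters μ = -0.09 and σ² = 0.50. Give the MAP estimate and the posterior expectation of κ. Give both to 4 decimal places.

κ_MAP = 0.5543, E[κ|data] = 1.1735

Mode = exp(μ − σ²) = exp(-0.59) = 0.5543.
Mean = exp(μ + σ²/2) = exp(0.160) = 1.1735.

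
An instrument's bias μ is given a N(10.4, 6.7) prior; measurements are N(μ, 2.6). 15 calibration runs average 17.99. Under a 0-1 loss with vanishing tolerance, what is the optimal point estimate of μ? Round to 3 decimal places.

Posterior for μ is Normal. Precision-weighted mean: (1/6.7·10.4 + 15/2.6·17.99) / (1/6.7 + 15/2.6) = 17.799.
A Normal posterior is symmetric, so mode = mean.
This is the posterior mode — the MAP estimate.

17.799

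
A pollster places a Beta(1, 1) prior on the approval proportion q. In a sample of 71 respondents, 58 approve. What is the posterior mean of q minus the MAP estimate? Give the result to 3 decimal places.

-0.009

Posterior: Beta(1+58, 1+13) = Beta(59, 14).
Mode = (59−1)/(59+14−2) = 58/71 = 0.817.
Mean = 59/(59+14) = 59/73 = 0.808.
Difference = 0.808 − 0.817 = -0.009.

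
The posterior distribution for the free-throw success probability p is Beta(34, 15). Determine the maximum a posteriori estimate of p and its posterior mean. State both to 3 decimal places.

Mode = (34−1)/(34+15−2) = 33/47 = 0.702.
Mean = 34/(34+15) = 34/49 = 0.694.
Mode > mean: the posterior has a left tail.

MAP = 0.702, posterior mean = 0.694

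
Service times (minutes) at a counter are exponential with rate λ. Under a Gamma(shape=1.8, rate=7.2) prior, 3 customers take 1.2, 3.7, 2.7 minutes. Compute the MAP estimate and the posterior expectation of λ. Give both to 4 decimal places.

MAP = 0.2568; posterior mean = 0.3243

Σ times = 7.6. Posterior: Gamma(shape = 1.8+3 = 4.8, rate = 7.2+7.6 = 14.8).
Mode = (α−1)/β = 3.8/14.8 = 0.2568.
Mean = α/β = 4.8/14.8 = 0.3243.
Mean > mode: the posterior has a right tail.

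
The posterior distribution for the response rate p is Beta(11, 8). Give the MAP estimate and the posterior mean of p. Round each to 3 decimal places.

Mode = (11−1)/(11+8−2) = 10/17 = 0.588.
Mean = 11/(11+8) = 11/19 = 0.579.

MAP = 0.588; posterior mean = 0.579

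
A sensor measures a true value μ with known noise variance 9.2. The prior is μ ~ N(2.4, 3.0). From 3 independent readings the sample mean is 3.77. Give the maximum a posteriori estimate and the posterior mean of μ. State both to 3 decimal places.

MAP = 3.077; posterior mean = 3.077

Posterior for μ is Normal. Precision-weighted mean: (1/3.0·2.4 + 3/9.2·3.77) / (1/3.0 + 3/9.2) = 3.077.
A Normal posterior is symmetric, so mode = mean.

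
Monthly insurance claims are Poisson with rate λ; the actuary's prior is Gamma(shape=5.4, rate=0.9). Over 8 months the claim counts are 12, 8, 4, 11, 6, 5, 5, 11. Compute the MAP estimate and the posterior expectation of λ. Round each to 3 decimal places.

Σ counts = 62. Posterior: Gamma(shape = 5.4+62 = 67.4, rate = 0.9+8 = 8.9).
Mode = (α−1)/β = 66.4/8.9 = 7.461.
Mean = α/β = 67.4/8.9 = 7.573.
The mean is pulled above the mode by the posterior's right skew.

λ_MAP = 7.461, E[λ|data] = 7.573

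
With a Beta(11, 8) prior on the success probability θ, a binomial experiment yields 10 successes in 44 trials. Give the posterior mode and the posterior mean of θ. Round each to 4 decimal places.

Posterior: Beta(11+10, 8+34) = Beta(21, 42).
Mode = (21−1)/(21+42−2) = 20/61 = 0.3279.
Mean = 21/(21+42) = 21/63 = 0.3333.
Mean > mode: the posterior has a right tail.

MAP: 0.3279. Posterior mean: 0.3333.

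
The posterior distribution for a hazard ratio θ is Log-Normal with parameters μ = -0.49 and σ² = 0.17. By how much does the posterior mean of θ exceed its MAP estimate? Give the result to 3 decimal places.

0.150

Mode = exp(μ − σ²) = exp(-0.66) = 0.517.
Mean = exp(μ + σ²/2) = exp(-0.405) = 0.667.
Difference = 0.667 − 0.517 = 0.150.
Mean > mode: the posterior has a right tail.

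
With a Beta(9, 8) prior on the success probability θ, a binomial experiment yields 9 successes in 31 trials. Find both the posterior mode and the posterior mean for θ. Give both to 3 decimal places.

Posterior: Beta(9+9, 8+22) = Beta(18, 30).
Mode = (18−1)/(18+30−2) = 17/46 = 0.370.
Mean = 18/(18+30) = 18/48 = 0.375.

posterior mode = 0.370, posterior mean = 0.375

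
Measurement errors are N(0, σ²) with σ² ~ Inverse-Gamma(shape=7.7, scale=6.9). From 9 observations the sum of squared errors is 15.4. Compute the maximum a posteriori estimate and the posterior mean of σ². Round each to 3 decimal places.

Posterior: Inverse-Gamma(shape = 7.7+9/2 = 12.2, scale = 6.9+15.4/2 = 14.6).
Mode = β/(α+1) = 14.6/13.2 = 1.106.
Mean = β/(α−1) = 14.6/11.2 = 1.304.

MAP = 1.106, posterior mean = 1.304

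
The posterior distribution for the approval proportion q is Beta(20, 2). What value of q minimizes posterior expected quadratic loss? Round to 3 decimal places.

Mode = (20−1)/(20+2−2) = 19/20 = 0.950.
Mean = 20/(20+2) = 20/22 = 0.909.
Quadratic loss ⇒ the optimal estimator is the posterior mean.

0.909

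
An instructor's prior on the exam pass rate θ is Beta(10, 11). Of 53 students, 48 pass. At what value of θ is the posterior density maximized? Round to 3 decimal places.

Posterior: Beta(10+48, 11+5) = Beta(58, 16).
Mode = (58−1)/(58+16−2) = 57/72 = 0.792.
Mean = 58/(58+16) = 58/74 = 0.784.
This is the posterior mode — the MAP estimate.

0.792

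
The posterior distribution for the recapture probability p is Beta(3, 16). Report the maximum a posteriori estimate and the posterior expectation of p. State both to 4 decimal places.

Mode = (3−1)/(3+16−2) = 2/17 = 0.1176.
Mean = 3/(3+16) = 3/19 = 0.1579.

p_MAP = 0.1176, E[p|data] = 0.1579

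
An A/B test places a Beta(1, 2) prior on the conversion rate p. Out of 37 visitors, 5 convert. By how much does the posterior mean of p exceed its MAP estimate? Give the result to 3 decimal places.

Posterior: Beta(1+5, 2+32) = Beta(6, 34).
Mode = (6−1)/(6+34−2) = 5/38 = 0.132.
Mean = 6/(6+34) = 6/40 = 0.150.
Difference = 0.150 − 0.132 = 0.018.

0.018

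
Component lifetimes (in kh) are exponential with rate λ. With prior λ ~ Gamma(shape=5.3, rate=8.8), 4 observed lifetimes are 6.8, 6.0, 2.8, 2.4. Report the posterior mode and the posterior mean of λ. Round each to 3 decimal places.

MAP = 0.310; posterior mean = 0.347

Σ times = 18.0. Posterior: Gamma(shape = 5.3+4 = 9.3, rate = 8.8+18.0 = 26.8).
Mode = (α−1)/β = 8.3/26.8 = 0.310.
Mean = α/β = 9.3/26.8 = 0.347.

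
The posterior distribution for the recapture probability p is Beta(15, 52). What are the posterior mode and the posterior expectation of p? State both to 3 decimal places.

p_MAP = 0.215, E[p|data] = 0.224

Mode = (15−1)/(15+52−2) = 14/65 = 0.215.
Mean = 15/(15+52) = 15/67 = 0.224.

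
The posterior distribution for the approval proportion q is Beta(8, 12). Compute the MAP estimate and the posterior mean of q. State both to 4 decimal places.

Mode = (8−1)/(8+12−2) = 7/18 = 0.3889.
Mean = 8/(8+12) = 8/20 = 0.4000.

MAP = 0.3889, posterior mean = 0.4000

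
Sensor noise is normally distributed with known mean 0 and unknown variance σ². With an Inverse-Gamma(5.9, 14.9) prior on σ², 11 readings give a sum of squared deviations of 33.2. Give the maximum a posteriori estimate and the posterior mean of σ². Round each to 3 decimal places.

σ²_MAP = 2.540, E[σ²|data] = 3.029

Posterior: Inverse-Gamma(shape = 5.9+11/2 = 11.4, scale = 14.9+33.2/2 = 31.5).
Mode = β/(α+1) = 31.5/12.4 = 2.540.
Mean = β/(α−1) = 31.5/10.4 = 3.029.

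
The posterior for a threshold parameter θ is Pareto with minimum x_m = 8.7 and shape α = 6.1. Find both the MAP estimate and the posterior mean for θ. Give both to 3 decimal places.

MAP: 8.700. Posterior mean: 10.406.

The Pareto density is strictly decreasing on [x_m, ∞), so the mode is x_m = 8.700.
Mean = α·x_m/(α−1) = 6.1·8.7/5.1 = 10.406.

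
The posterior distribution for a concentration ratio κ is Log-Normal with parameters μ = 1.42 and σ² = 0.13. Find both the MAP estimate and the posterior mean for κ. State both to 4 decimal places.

Mode = exp(μ − σ²) = exp(1.29) = 3.6328.
Mean = exp(μ + σ²/2) = exp(1.485) = 4.4150.
The mean is pulled above the mode by the posterior's right skew.

MAP = 3.6328; posterior mean = 4.4150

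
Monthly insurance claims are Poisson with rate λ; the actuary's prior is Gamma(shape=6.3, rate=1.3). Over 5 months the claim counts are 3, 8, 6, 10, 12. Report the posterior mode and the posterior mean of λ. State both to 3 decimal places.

posterior mode = 7.032, posterior mean = 7.190

Σ counts = 39. Posterior: Gamma(shape = 6.3+39 = 45.3, rate = 1.3+5 = 6.3).
Mode = (α−1)/β = 44.3/6.3 = 7.032.
Mean = α/β = 45.3/6.3 = 7.190.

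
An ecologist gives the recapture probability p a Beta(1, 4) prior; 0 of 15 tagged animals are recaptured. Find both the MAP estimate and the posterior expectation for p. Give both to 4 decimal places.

MAP estimate = 0.0000, posterior expectation = 0.0500

Posterior: Beta(1+0, 4+15) = Beta(1, 19).
Since α = 1 ≤ 1 and β > 1, the Beta density is monotone decreasing on [0,1]; the mode is at 0.
Mean = 1/(1+19) = 0.0500.
The mean is pulled above the mode by the posterior's right skew.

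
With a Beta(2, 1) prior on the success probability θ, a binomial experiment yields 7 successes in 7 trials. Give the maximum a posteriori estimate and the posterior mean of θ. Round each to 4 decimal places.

MAP = 1.0000; posterior mean = 0.9000

Posterior: Beta(2+7, 1+0) = Beta(9, 1).
Since β = 1 ≤ 1 and α > 1, the Beta density is monotone increasing on [0,1]; the mode is at 1.
Mean = 9/(9+1) = 0.9000.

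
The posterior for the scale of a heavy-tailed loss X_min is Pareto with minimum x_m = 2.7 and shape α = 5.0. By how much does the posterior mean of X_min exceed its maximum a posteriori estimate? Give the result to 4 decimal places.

The Pareto density is strictly decreasing on [x_m, ∞), so the mode is x_m = 2.7000.
Mean = α·x_m/(α−1) = 5.0·2.7/4.0 = 3.3750.
Difference = 3.3750 − 2.7000 = 0.6750.

0.6750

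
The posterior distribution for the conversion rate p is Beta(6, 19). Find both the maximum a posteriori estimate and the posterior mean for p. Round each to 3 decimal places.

p_MAP = 0.217, E[p|data] = 0.240

Mode = (6−1)/(6+19−2) = 5/23 = 0.217.
Mean = 6/(6+19) = 6/25 = 0.240.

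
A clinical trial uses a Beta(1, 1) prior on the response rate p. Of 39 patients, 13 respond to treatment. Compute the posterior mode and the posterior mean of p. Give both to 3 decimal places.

Posterior: Beta(1+13, 1+26) = Beta(14, 27).
Mode = (14−1)/(14+27−2) = 13/39 = 0.333.
With a flat prior the MAP equals the MLE, 13/39.
Mean = 14/(14+27) = 14/41 = 0.341.

MAP = 0.333; posterior mean = 0.341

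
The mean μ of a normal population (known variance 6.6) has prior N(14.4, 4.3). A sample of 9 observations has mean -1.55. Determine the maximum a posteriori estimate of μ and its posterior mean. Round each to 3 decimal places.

Posterior for μ is Normal. Precision-weighted mean: (1/4.3·14.4 + 9/6.6·-1.55) / (1/4.3 + 9/6.6) = 0.774.
A Normal posterior is symmetric, so mode = mean.

MAP = 0.774; posterior mean = 0.774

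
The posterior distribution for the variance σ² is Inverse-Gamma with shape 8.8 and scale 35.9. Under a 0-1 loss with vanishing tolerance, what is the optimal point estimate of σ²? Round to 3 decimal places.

Mode = β/(α+1) = 35.9/9.8 = 3.663.
Mean = β/(α−1) = 35.9/7.8 = 4.603.
This is the posterior mode — the MAP estimate.

3.663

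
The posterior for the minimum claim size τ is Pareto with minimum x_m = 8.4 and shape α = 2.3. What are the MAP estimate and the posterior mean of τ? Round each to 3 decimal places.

The Pareto density is strictly decreasing on [x_m, ∞), so the mode is x_m = 8.400.
Mean = α·x_m/(α−1) = 2.3·8.4/1.3 = 14.862.

MAP: 8.400. Posterior mean: 14.862.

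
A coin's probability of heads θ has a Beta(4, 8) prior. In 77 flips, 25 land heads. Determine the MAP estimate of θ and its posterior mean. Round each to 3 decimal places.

Posterior: Beta(4+25, 8+52) = Beta(29, 60).
Mode = (29−1)/(29+60−2) = 28/87 = 0.322.
Mean = 29/(29+60) = 29/89 = 0.326.

MAP estimate = 0.322, posterior mean = 0.326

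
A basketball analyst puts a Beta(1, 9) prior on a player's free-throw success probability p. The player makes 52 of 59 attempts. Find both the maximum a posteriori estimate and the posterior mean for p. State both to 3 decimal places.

Posterior: Beta(1+52, 9+7) = Beta(53, 16).
Mode = (53−1)/(53+16−2) = 52/67 = 0.776.
Mean = 53/(53+16) = 53/69 = 0.768.
Left-skewed posterior ⇒ mean < mode.

maximum a posteriori estimate = 0.776, posterior mean = 0.768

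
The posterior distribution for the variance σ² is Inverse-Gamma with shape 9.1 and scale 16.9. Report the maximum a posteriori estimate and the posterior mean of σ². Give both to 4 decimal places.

Mode = β/(α+1) = 16.9/10.1 = 1.6733.
Mean = β/(α−1) = 16.9/8.1 = 2.0864.

MAP = 1.6733; posterior mean = 2.0864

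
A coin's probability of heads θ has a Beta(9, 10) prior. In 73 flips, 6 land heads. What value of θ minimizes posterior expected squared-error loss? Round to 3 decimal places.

0.163

Posterior: Beta(9+6, 10+67) = Beta(15, 77).
Mode = (15−1)/(15+77−2) = 14/90 = 0.156.
Mean = 15/(15+77) = 15/92 = 0.163.
Squared-error loss ⇒ the optimal estimator is the posterior mean.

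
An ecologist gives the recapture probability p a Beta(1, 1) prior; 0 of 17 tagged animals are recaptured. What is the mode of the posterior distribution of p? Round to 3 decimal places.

0.000

Posterior: Beta(1+0, 1+17) = Beta(1, 18).
Since α = 1 ≤ 1 and β > 1, the Beta density is monotone decreasing on [0,1]; the mode is at 0.
Mean = 1/(1+18) = 0.053.
This is the posterior mode — the MAP estimate.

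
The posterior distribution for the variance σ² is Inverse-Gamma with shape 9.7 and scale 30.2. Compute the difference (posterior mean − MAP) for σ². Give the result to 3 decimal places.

Mode = β/(α+1) = 30.2/10.7 = 2.822.
Mean = β/(α−1) = 30.2/8.7 = 3.471.
Difference = 3.471 − 2.822 = 0.649.

0.649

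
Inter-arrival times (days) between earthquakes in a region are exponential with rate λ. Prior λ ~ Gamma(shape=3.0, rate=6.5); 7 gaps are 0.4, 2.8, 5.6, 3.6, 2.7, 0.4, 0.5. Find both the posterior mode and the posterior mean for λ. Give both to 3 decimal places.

posterior mode = 0.400, posterior mean = 0.444

Σ times = 16.0. Posterior: Gamma(shape = 3.0+7 = 10.0, rate = 6.5+16.0 = 22.5).
Mode = (α−1)/β = 9.0/22.5 = 0.400.
Mean = α/β = 10.0/22.5 = 0.444.
Mean > mode: the posterior has a right tail.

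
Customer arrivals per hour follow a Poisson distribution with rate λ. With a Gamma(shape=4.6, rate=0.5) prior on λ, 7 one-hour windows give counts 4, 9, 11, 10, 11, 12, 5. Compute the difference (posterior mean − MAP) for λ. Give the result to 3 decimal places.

0.133

Σ counts = 62. Posterior: Gamma(shape = 4.6+62 = 66.6, rate = 0.5+7 = 7.5).
Mode = (α−1)/β = 65.6/7.5 = 8.747.
Mean = α/β = 66.6/7.5 = 8.880.
Difference = 8.880 − 8.747 = 0.133.
Mean > mode: the posterior has a right tail.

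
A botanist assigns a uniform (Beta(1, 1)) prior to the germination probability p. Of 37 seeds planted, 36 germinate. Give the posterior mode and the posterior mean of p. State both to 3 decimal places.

p_MAP = 0.973, E[p|data] = 0.949

Posterior: Beta(1+36, 1+1) = Beta(37, 2).
Mode = (37−1)/(37+2−2) = 36/37 = 0.973.
With a flat prior the MAP equals the MLE, 36/37.
Mean = 37/(37+2) = 37/39 = 0.949.
Left-skewed posterior ⇒ mean < mode.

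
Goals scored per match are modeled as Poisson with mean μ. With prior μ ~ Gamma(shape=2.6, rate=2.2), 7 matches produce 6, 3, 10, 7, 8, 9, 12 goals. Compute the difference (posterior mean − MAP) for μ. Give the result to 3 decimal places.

0.109

Σ counts = 55. Posterior: Gamma(shape = 2.6+55 = 57.6, rate = 2.2+7 = 9.2).
Mode = (α−1)/β = 56.6/9.2 = 6.152.
Mean = α/β = 57.6/9.2 = 6.261.
Difference = 6.261 − 6.152 = 0.109.
Mean > mode: the posterior has a right tail.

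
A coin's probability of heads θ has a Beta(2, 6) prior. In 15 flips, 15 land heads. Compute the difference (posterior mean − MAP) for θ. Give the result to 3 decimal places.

Posterior: Beta(2+15, 6+0) = Beta(17, 6).
Mode = (17−1)/(17+6−2) = 16/21 = 0.762.
Mean = 17/(17+6) = 17/23 = 0.739.
Difference = 0.739 − 0.762 = -0.023.

-0.023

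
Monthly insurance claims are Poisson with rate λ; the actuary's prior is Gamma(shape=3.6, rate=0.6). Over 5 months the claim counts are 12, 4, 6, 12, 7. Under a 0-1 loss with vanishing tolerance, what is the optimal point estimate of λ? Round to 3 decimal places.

7.786

Σ counts = 41. Posterior: Gamma(shape = 3.6+41 = 44.6, rate = 0.6+5 = 5.6).
Mode = (α−1)/β = 43.6/5.6 = 7.786.
Mean = α/β = 44.6/5.6 = 7.964.
This is the posterior mode — the MAP estimate.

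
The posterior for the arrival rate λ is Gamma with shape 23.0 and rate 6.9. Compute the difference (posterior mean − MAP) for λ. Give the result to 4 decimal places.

Mode = (α−1)/β = 22.0/6.9 = 3.1884.
Mean = α/β = 23.0/6.9 = 3.3333.
Difference = 3.3333 − 3.1884 = 0.1449.

0.1449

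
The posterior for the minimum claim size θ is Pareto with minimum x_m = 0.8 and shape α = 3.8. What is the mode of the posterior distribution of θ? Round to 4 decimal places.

The Pareto density is strictly decreasing on [x_m, ∞), so the mode is x_m = 0.8000.
Mean = α·x_m/(α−1) = 3.8·0.8/2.8 = 1.0857.
This is the posterior mode — the MAP estimate.

0.8000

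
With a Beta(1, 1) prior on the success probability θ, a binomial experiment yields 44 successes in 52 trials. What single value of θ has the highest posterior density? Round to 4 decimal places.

0.8462

Posterior: Beta(1+44, 1+8) = Beta(45, 9).
Mode = (45−1)/(45+9−2) = 44/52 = 0.8462.
With a flat prior the MAP equals the MLE, 44/52.
Mean = 45/(45+9) = 45/54 = 0.8333.
This is the posterior mode — the MAP estimate.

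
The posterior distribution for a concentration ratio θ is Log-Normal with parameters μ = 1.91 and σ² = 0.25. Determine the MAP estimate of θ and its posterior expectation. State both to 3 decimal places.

MAP = 5.259, posterior mean = 7.652

Mode = exp(μ − σ²) = exp(1.66) = 5.259.
Mean = exp(μ + σ²/2) = exp(2.035) = 7.652.
The posterior is right-skewed, so the mean exceeds the mode.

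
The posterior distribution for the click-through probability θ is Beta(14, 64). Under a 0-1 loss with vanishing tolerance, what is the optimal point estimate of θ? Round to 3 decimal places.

Mode = (14−1)/(14+64−2) = 13/76 = 0.171.
Mean = 14/(14+64) = 14/78 = 0.179.
This is the posterior mode — the MAP estimate.

0.171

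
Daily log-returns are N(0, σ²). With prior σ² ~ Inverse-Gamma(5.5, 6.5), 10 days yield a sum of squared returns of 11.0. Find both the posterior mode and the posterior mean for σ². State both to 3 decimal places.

Posterior: Inverse-Gamma(shape = 5.5+10/2 = 10.5, scale = 6.5+11.0/2 = 12.0).
Mode = β/(α+1) = 12.0/11.5 = 1.043.
Mean = β/(α−1) = 12.0/9.5 = 1.263.
The posterior is right-skewed, so the mean exceeds the mode.

posterior mode = 1.043, posterior mean = 1.263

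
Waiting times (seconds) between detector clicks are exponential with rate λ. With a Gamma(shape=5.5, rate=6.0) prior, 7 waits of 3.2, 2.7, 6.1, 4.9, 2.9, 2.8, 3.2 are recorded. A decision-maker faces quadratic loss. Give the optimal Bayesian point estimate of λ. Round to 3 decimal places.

Σ times = 25.8. Posterior: Gamma(shape = 5.5+7 = 12.5, rate = 6.0+25.8 = 31.8).
Mode = (α−1)/β = 11.5/31.8 = 0.362.
Mean = α/β = 12.5/31.8 = 0.393.
Quadratic loss ⇒ the optimal estimator is the posterior mean.

0.393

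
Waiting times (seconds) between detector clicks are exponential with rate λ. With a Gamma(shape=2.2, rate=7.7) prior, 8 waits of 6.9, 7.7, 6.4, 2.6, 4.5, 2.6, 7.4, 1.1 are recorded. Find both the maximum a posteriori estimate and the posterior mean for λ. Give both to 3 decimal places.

Σ times = 39.2. Posterior: Gamma(shape = 2.2+8 = 10.2, rate = 7.7+39.2 = 46.9).
Mode = (α−1)/β = 9.2/46.9 = 0.196.
Mean = α/β = 10.2/46.9 = 0.217.
Mean > mode: the posterior has a right tail.

MAP: 0.196. Posterior mean: 0.217.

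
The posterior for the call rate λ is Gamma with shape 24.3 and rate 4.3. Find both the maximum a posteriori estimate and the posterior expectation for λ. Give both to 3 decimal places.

λ_MAP = 5.419, E[λ|data] = 5.651

Mode = (α−1)/β = 23.3/4.3 = 5.419.
Mean = α/β = 24.3/4.3 = 5.651.
Mean > mode: the posterior has a right tail.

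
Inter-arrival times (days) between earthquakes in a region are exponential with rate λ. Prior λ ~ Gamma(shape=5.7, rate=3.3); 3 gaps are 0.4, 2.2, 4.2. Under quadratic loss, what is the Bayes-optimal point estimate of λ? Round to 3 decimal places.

Σ times = 6.8. Posterior: Gamma(shape = 5.7+3 = 8.7, rate = 3.3+6.8 = 10.1).
Mode = (α−1)/β = 7.7/10.1 = 0.762.
Mean = α/β = 8.7/10.1 = 0.861.
Quadratic loss ⇒ the optimal estimator is the posterior mean.

0.861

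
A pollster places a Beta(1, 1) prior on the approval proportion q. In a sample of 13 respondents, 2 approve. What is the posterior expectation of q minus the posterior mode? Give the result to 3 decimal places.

0.046

Posterior: Beta(1+2, 1+11) = Beta(3, 12).
Mode = (3−1)/(3+12−2) = 2/13 = 0.154.
Mean = 3/(3+12) = 3/15 = 0.200.
Difference = 0.200 − 0.154 = 0.046.
The posterior is right-skewed, so the mean exceeds the mode.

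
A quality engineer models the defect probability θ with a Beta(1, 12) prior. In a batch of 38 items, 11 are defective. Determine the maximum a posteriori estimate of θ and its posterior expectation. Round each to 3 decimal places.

MAP = 0.224; posterior mean = 0.235

Posterior: Beta(1+11, 12+27) = Beta(12, 39).
Mode = (12−1)/(12+39−2) = 11/49 = 0.224.
Mean = 12/(12+39) = 12/51 = 0.235.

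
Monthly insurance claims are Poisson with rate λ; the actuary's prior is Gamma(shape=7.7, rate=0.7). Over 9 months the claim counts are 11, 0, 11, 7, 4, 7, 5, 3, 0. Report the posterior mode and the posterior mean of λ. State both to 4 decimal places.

λ_MAP = 5.6392, E[λ|data] = 5.7423

Σ counts = 48. Posterior: Gamma(shape = 7.7+48 = 55.7, rate = 0.7+9 = 9.7).
Mode = (α−1)/β = 54.7/9.7 = 5.6392.
Mean = α/β = 55.7/9.7 = 5.7423.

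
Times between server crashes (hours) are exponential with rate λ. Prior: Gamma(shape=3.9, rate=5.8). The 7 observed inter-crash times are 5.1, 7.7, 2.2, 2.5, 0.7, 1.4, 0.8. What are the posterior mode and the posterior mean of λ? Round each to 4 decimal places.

MAP = 0.3779, posterior mean = 0.4160

Σ times = 20.4. Posterior: Gamma(shape = 3.9+7 = 10.9, rate = 5.8+20.4 = 26.2).
Mode = (α−1)/β = 9.9/26.2 = 0.3779.
Mean = α/β = 10.9/26.2 = 0.4160.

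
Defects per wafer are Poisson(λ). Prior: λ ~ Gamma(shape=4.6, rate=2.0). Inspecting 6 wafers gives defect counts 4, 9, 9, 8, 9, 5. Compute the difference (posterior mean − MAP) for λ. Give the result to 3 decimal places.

Σ counts = 44. Posterior: Gamma(shape = 4.6+44 = 48.6, rate = 2.0+6 = 8.0).
Mode = (α−1)/β = 47.6/8.0 = 5.950.
Mean = α/β = 48.6/8.0 = 6.075.
Difference = 6.075 − 5.950 = 0.125.
The posterior is right-skewed, so the mean exceeds the mode.

0.125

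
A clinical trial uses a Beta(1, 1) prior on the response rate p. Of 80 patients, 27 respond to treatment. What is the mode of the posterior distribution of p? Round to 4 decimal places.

Posterior: Beta(1+27, 1+53) = Beta(28, 54).
Mode = (28−1)/(28+54−2) = 27/80 = 0.3375.
With a flat prior the MAP equals the MLE, 27/80.
Mean = 28/(28+54) = 28/82 = 0.3415.
This is the posterior mode — the MAP estimate.

0.3375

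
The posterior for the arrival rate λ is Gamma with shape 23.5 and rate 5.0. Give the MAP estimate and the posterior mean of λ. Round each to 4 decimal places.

MAP: 4.5000. Posterior mean: 4.7000.

Mode = (α−1)/β = 22.5/5.0 = 4.5000.
Mean = α/β = 23.5/5.0 = 4.7000.
The posterior is right-skewed, so the mean exceeds the mode.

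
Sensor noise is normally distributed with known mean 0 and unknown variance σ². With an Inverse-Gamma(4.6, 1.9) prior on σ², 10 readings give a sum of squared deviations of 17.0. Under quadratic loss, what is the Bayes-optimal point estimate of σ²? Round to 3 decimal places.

Posterior: Inverse-Gamma(shape = 4.6+10/2 = 9.6, scale = 1.9+17.0/2 = 10.4).
Mode = β/(α+1) = 10.4/10.6 = 0.981.
Mean = β/(α−1) = 10.4/8.6 = 1.209.
Quadratic loss ⇒ the optimal estimator is the posterior mean.

1.209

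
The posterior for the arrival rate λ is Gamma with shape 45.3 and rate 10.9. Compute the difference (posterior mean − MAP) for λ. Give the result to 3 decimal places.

0.092

Mode = (α−1)/β = 44.3/10.9 = 4.064.
Mean = α/β = 45.3/10.9 = 4.156.
Difference = 4.156 − 4.064 = 0.092.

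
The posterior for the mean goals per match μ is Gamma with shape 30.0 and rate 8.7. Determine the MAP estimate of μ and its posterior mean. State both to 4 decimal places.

μ_MAP = 3.3333, E[μ|data] = 3.4483

Mode = (α−1)/β = 29.0/8.7 = 3.3333.
Mean = α/β = 30.0/8.7 = 3.4483.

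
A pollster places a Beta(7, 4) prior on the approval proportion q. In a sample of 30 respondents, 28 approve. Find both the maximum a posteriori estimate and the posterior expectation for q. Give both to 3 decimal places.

maximum a posteriori estimate = 0.872, posterior expectation = 0.854

Posterior: Beta(7+28, 4+2) = Beta(35, 6).
Mode = (35−1)/(35+6−2) = 34/39 = 0.872.
Mean = 35/(35+6) = 35/41 = 0.854.
The mean is pulled below the mode by the posterior's left skew.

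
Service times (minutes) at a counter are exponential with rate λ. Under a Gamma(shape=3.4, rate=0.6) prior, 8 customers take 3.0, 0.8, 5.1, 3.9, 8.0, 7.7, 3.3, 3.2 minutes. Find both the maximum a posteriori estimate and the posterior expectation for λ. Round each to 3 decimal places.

Σ times = 35.0. Posterior: Gamma(shape = 3.4+8 = 11.4, rate = 0.6+35.0 = 35.6).
Mode = (α−1)/β = 10.4/35.6 = 0.292.
Mean = α/β = 11.4/35.6 = 0.320.
Right-skewed posterior ⇒ mode < mean.

MAP = 0.292, posterior mean = 0.320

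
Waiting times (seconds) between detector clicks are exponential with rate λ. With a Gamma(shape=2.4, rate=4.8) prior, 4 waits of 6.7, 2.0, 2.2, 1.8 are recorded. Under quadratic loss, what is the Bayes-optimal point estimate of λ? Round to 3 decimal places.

Σ times = 12.7. Posterior: Gamma(shape = 2.4+4 = 6.4, rate = 4.8+12.7 = 17.5).
Mode = (α−1)/β = 5.4/17.5 = 0.309.
Mean = α/β = 6.4/17.5 = 0.366.
Quadratic loss ⇒ the optimal estimator is the posterior mean.

0.366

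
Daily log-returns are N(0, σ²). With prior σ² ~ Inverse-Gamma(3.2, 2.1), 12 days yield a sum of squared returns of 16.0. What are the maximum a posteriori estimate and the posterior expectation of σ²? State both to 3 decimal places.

Posterior: Inverse-Gamma(shape = 3.2+12/2 = 9.2, scale = 2.1+16.0/2 = 10.1).
Mode = β/(α+1) = 10.1/10.2 = 0.990.
Mean = β/(α−1) = 10.1/8.2 = 1.232.
The mean is pulled above the mode by the posterior's right skew.

MAP = 0.990, posterior mean = 1.232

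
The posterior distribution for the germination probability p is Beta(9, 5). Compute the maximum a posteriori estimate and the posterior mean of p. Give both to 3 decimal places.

Mode = (9−1)/(9+5−2) = 8/12 = 0.667.
Mean = 9/(9+5) = 9/14 = 0.643.

p_MAP = 0.667, E[p|data] = 0.643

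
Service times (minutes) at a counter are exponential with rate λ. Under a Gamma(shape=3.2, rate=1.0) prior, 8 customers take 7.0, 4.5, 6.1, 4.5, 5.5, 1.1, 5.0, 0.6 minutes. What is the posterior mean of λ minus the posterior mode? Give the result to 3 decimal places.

0.028

Σ times = 34.3. Posterior: Gamma(shape = 3.2+8 = 11.2, rate = 1.0+34.3 = 35.3).
Mode = (α−1)/β = 10.2/35.3 = 0.289.
Mean = α/β = 11.2/35.3 = 0.317.
Difference = 0.317 − 0.289 = 0.028.
The mean is pulled above the mode by the posterior's right skew.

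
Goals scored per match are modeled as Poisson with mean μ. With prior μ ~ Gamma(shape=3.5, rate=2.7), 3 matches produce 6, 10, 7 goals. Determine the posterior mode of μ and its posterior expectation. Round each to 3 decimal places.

Σ counts = 23. Posterior: Gamma(shape = 3.5+23 = 26.5, rate = 2.7+3 = 5.7).
Mode = (α−1)/β = 25.5/5.7 = 4.474.
Mean = α/β = 26.5/5.7 = 4.649.

MAP = 4.474, posterior mean = 4.649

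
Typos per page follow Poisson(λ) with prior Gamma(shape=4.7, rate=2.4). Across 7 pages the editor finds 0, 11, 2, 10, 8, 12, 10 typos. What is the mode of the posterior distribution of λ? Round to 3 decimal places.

6.032

Σ counts = 53. Posterior: Gamma(shape = 4.7+53 = 57.7, rate = 2.4+7 = 9.4).
Mode = (α−1)/β = 56.7/9.4 = 6.032.
Mean = α/β = 57.7/9.4 = 6.138.
This is the posterior mode — the MAP estimate.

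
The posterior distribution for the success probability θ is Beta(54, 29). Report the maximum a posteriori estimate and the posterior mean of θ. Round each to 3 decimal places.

Mode = (54−1)/(54+29−2) = 53/81 = 0.654.
Mean = 54/(54+29) = 54/83 = 0.651.

MAP = 0.654, posterior mean = 0.651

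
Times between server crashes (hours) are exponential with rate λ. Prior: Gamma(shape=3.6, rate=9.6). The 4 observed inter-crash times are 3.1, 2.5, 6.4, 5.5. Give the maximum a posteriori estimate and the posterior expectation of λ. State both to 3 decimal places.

MAP = 0.244; posterior mean = 0.280

Σ times = 17.5. Posterior: Gamma(shape = 3.6+4 = 7.6, rate = 9.6+17.5 = 27.1).
Mode = (α−1)/β = 6.6/27.1 = 0.244.
Mean = α/β = 7.6/27.1 = 0.280.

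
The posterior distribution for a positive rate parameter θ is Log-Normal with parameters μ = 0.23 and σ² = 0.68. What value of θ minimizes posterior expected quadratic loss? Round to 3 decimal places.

1.768

Mode = exp(μ − σ²) = exp(-0.45) = 0.638.
Mean = exp(μ + σ²/2) = exp(0.570) = 1.768.
Quadratic loss ⇒ the optimal estimator is the posterior mean.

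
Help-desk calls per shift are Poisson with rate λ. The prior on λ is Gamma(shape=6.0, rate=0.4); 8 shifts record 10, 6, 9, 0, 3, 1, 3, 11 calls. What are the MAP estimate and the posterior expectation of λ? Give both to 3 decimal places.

λ_MAP = 5.714, E[λ|data] = 5.833

Σ counts = 43. Posterior: Gamma(shape = 6.0+43 = 49.0, rate = 0.4+8 = 8.4).
Mode = (α−1)/β = 48.0/8.4 = 5.714.
Mean = α/β = 49.0/8.4 = 5.833.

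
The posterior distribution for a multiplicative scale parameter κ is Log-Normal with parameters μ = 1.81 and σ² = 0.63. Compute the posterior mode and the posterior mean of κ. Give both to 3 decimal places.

MAP = 3.254; posterior mean = 8.373

Mode = exp(μ − σ²) = exp(1.18) = 3.254.
Mean = exp(μ + σ²/2) = exp(2.125) = 8.373.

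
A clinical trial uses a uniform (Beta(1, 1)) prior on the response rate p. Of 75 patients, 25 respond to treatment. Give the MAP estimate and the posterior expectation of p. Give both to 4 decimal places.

Posterior: Beta(1+25, 1+50) = Beta(26, 51).
Mode = (26−1)/(26+51−2) = 25/75 = 0.3333.
Mean = 26/(26+51) = 26/77 = 0.3377.

MAP = 0.3333, posterior mean = 0.3377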